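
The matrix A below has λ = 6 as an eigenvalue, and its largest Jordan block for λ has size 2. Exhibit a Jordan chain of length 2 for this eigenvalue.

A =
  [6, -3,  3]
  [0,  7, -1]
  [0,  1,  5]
A Jordan chain for λ = 6 of length 2:
v_1 = (-3, 1, 1)ᵀ
v_2 = (0, 1, 0)ᵀ

Let N = A − (6)·I. We want v_2 with N^2 v_2 = 0 but N^1 v_2 ≠ 0; then v_{j-1} := N · v_j for j = 2, …, 2.

Pick v_2 = (0, 1, 0)ᵀ.
Then v_1 = N · v_2 = (-3, 1, 1)ᵀ.

Sanity check: (A − (6)·I) v_1 = (0, 0, 0)ᵀ = 0. ✓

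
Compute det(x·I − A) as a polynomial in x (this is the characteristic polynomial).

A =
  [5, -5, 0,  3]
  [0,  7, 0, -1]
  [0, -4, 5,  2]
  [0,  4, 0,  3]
x^4 - 20*x^3 + 150*x^2 - 500*x + 625

Expanding det(x·I − A) (e.g. by cofactor expansion or by noting that A is similar to its Jordan form J, which has the same characteristic polynomial as A) gives
  χ_A(x) = x^4 - 20*x^3 + 150*x^2 - 500*x + 625
which factors as (x - 5)^4. The eigenvalues (with algebraic multiplicities) are λ = 5 with multiplicity 4.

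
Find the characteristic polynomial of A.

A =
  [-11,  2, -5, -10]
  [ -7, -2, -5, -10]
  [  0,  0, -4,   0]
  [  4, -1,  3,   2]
x^4 + 15*x^3 + 84*x^2 + 208*x + 192

Expanding det(x·I − A) (e.g. by cofactor expansion or by noting that A is similar to its Jordan form J, which has the same characteristic polynomial as A) gives
  χ_A(x) = x^4 + 15*x^3 + 84*x^2 + 208*x + 192
which factors as (x + 3)*(x + 4)^3. The eigenvalues (with algebraic multiplicities) are λ = -4 with multiplicity 3, λ = -3 with multiplicity 1.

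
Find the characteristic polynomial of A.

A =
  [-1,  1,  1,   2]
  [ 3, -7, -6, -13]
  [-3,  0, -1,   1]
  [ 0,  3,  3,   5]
x^4 + 4*x^3 + 6*x^2 + 4*x + 1

Expanding det(x·I − A) (e.g. by cofactor expansion or by noting that A is similar to its Jordan form J, which has the same characteristic polynomial as A) gives
  χ_A(x) = x^4 + 4*x^3 + 6*x^2 + 4*x + 1
which factors as (x + 1)^4. The eigenvalues (with algebraic multiplicities) are λ = -1 with multiplicity 4.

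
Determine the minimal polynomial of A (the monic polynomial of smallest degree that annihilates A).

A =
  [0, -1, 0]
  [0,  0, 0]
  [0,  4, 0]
x^2

The characteristic polynomial is χ_A(x) = x^3, so the eigenvalues are known. The minimal polynomial is
  m_A(x) = Π_λ (x − λ)^{k_λ}
where k_λ is the size of the *largest* Jordan block for λ (equivalently, the smallest k with (A − λI)^k v = 0 for every generalised eigenvector v of λ).

  λ = 0: largest Jordan block has size 2, contributing (x − 0)^2

So m_A(x) = x^2 = x^2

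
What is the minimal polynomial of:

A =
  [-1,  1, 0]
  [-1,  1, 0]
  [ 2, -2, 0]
x^2

The characteristic polynomial is χ_A(x) = x^3, so the eigenvalues are known. The minimal polynomial is
  m_A(x) = Π_λ (x − λ)^{k_λ}
where k_λ is the size of the *largest* Jordan block for λ (equivalently, the smallest k with (A − λI)^k v = 0 for every generalised eigenvector v of λ).

  λ = 0: largest Jordan block has size 2, contributing (x − 0)^2

So m_A(x) = x^2 = x^2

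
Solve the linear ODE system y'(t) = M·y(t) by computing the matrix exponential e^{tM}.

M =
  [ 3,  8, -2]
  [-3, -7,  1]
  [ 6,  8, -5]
e^{tM} =
  [6*t*exp(-3*t) + exp(-3*t), 8*t*exp(-3*t), -2*t*exp(-3*t)]
  [-3*t*exp(-3*t), -4*t*exp(-3*t) + exp(-3*t), t*exp(-3*t)]
  [6*t*exp(-3*t), 8*t*exp(-3*t), -2*t*exp(-3*t) + exp(-3*t)]

Strategy: write M = P · J · P⁻¹ where J is a Jordan canonical form, so e^{tM} = P · e^{tJ} · P⁻¹, and e^{tJ} can be computed block-by-block.

M has Jordan form
J =
  [-3,  1,  0]
  [ 0, -3,  0]
  [ 0,  0, -3]
(up to reordering of blocks).

Per-block formulas:
  For a 1×1 block at λ = -3: exp(t · [-3]) = [e^(-3t)].
  For a 2×2 Jordan block J_2(-3): exp(t · J_2(-3)) = e^(-3t)·(I + t·N), where N is the 2×2 nilpotent shift.

After assembling e^{tJ} and conjugating by P, we get:

e^{tM} =
  [6*t*exp(-3*t) + exp(-3*t), 8*t*exp(-3*t), -2*t*exp(-3*t)]
  [-3*t*exp(-3*t), -4*t*exp(-3*t) + exp(-3*t), t*exp(-3*t)]
  [6*t*exp(-3*t), 8*t*exp(-3*t), -2*t*exp(-3*t) + exp(-3*t)]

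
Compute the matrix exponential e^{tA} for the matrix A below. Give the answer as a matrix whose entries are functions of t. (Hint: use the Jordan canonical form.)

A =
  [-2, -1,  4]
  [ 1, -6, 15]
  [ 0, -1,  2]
e^{tA} =
  [-t^2*exp(-2*t)/2 + exp(-2*t), -t*exp(-2*t), t^2*exp(-2*t)/2 + 4*t*exp(-2*t)]
  [-2*t^2*exp(-2*t) + t*exp(-2*t), -4*t*exp(-2*t) + exp(-2*t), 2*t^2*exp(-2*t) + 15*t*exp(-2*t)]
  [-t^2*exp(-2*t)/2, -t*exp(-2*t), t^2*exp(-2*t)/2 + 4*t*exp(-2*t) + exp(-2*t)]

Strategy: write A = P · J · P⁻¹ where J is a Jordan canonical form, so e^{tA} = P · e^{tJ} · P⁻¹, and e^{tJ} can be computed block-by-block.

A has Jordan form
J =
  [-2,  1,  0]
  [ 0, -2,  1]
  [ 0,  0, -2]
(up to reordering of blocks).

Per-block formulas:
  For a 3×3 Jordan block J_3(-2): exp(t · J_3(-2)) = e^(-2t)·(I + t·N + (t^2/2)·N^2), where N is the 3×3 nilpotent shift.

After assembling e^{tJ} and conjugating by P, we get:

e^{tA} =
  [-t^2*exp(-2*t)/2 + exp(-2*t), -t*exp(-2*t), t^2*exp(-2*t)/2 + 4*t*exp(-2*t)]
  [-2*t^2*exp(-2*t) + t*exp(-2*t), -4*t*exp(-2*t) + exp(-2*t), 2*t^2*exp(-2*t) + 15*t*exp(-2*t)]
  [-t^2*exp(-2*t)/2, -t*exp(-2*t), t^2*exp(-2*t)/2 + 4*t*exp(-2*t) + exp(-2*t)]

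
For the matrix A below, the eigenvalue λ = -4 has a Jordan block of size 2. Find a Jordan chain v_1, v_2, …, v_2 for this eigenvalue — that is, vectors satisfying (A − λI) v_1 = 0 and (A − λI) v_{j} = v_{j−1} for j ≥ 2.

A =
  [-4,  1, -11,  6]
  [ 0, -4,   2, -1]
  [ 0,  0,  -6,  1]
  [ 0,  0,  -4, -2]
A Jordan chain for λ = -4 of length 2:
v_1 = (1, 0, 0, 0)ᵀ
v_2 = (0, 1, 0, 0)ᵀ

Let N = A − (-4)·I. We want v_2 with N^2 v_2 = 0 but N^1 v_2 ≠ 0; then v_{j-1} := N · v_j for j = 2, …, 2.

Pick v_2 = (0, 1, 0, 0)ᵀ.
Then v_1 = N · v_2 = (1, 0, 0, 0)ᵀ.

Sanity check: (A − (-4)·I) v_1 = (0, 0, 0, 0)ᵀ = 0. ✓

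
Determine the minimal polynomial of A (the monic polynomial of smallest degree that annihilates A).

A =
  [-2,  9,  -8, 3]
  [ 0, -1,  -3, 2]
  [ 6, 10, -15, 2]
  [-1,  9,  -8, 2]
x^4 + 16*x^3 + 90*x^2 + 200*x + 125

The characteristic polynomial is χ_A(x) = (x + 1)*(x + 5)^3, so the eigenvalues are known. The minimal polynomial is
  m_A(x) = Π_λ (x − λ)^{k_λ}
where k_λ is the size of the *largest* Jordan block for λ (equivalently, the smallest k with (A − λI)^k v = 0 for every generalised eigenvector v of λ).

  λ = -5: largest Jordan block has size 3, contributing (x + 5)^3
  λ = -1: largest Jordan block has size 1, contributing (x + 1)

So m_A(x) = (x + 1)*(x + 5)^3 = x^4 + 16*x^3 + 90*x^2 + 200*x + 125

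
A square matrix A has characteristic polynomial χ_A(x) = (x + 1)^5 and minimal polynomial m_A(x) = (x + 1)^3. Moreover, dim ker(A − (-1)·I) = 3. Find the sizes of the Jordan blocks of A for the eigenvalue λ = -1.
Block sizes for λ = -1: [3, 1, 1]

Step 1 — from the characteristic polynomial, algebraic multiplicity of λ = -1 is 5. From dim ker(A − (-1)·I) = 3, there are exactly 3 Jordan blocks for λ = -1.
Step 2 — from the minimal polynomial, the factor (x + 1)^3 tells us the largest block for λ = -1 has size 3.
Step 3 — with total size 5, 3 blocks, and largest block 3, the block sizes (in nonincreasing order) are [3, 1, 1].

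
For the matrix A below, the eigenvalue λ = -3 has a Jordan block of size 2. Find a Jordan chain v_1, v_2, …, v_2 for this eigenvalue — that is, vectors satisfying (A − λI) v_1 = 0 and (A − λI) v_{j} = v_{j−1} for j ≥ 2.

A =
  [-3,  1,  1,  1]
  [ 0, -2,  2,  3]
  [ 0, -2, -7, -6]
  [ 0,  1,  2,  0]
A Jordan chain for λ = -3 of length 2:
v_1 = (1, 1, -2, 1)ᵀ
v_2 = (0, 1, 0, 0)ᵀ

Let N = A − (-3)·I. We want v_2 with N^2 v_2 = 0 but N^1 v_2 ≠ 0; then v_{j-1} := N · v_j for j = 2, …, 2.

Pick v_2 = (0, 1, 0, 0)ᵀ.
Then v_1 = N · v_2 = (1, 1, -2, 1)ᵀ.

Sanity check: (A − (-3)·I) v_1 = (0, 0, 0, 0)ᵀ = 0. ✓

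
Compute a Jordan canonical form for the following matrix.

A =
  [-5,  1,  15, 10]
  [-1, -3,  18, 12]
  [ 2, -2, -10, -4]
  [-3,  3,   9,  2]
J_3(-4) ⊕ J_1(-4)

The characteristic polynomial is
  det(x·I − A) = x^4 + 16*x^3 + 96*x^2 + 256*x + 256 = (x + 4)^4

Eigenvalues and multiplicities (the geometric multiplicity of λ is n − rank(A − λI), which equals the number of Jordan blocks for λ):
  λ = -4: algebraic multiplicity = 4, geometric multiplicity = 2

Determining the block sizes for each eigenvalue:
  λ = -4: with am = 4 and gm = 2, the partition is not yet determined (e.g. several partitions of 4 into 2 parts exist). Let N = A − (-4)·I. Computing rank(N^1) = 2, rank(N^2) = 1, rank(N^3) = 0; the number of blocks of size ≥ j is rank(N^{j−1}) − rank(N^j), giving [2, 1, 1]. So we have 1 block(s) of size 3, 1 block(s) of size 1 → block sizes [3, 1]

Assembling the blocks gives a Jordan form
J =
  [-4,  1,  0,  0]
  [ 0, -4,  1,  0]
  [ 0,  0, -4,  0]
  [ 0,  0,  0, -4]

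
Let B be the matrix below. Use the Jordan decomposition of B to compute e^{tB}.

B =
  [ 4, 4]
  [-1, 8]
e^{tB} =
  [-2*t*exp(6*t) + exp(6*t), 4*t*exp(6*t)]
  [-t*exp(6*t), 2*t*exp(6*t) + exp(6*t)]

Strategy: write B = P · J · P⁻¹ where J is a Jordan canonical form, so e^{tB} = P · e^{tJ} · P⁻¹, and e^{tJ} can be computed block-by-block.

B has Jordan form
J =
  [6, 1]
  [0, 6]
(up to reordering of blocks).

Per-block formulas:
  For a 2×2 Jordan block J_2(6): exp(t · J_2(6)) = e^(6t)·(I + t·N), where N is the 2×2 nilpotent shift.

After assembling e^{tJ} and conjugating by P, we get:

e^{tB} =
  [-2*t*exp(6*t) + exp(6*t), 4*t*exp(6*t)]
  [-t*exp(6*t), 2*t*exp(6*t) + exp(6*t)]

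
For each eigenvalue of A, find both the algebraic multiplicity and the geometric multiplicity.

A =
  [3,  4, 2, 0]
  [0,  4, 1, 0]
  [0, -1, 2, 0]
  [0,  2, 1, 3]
λ = 3: alg = 4, geom = 2

Step 1 — factor the characteristic polynomial to read off the algebraic multiplicities:
  χ_A(x) = (x - 3)^4

Step 2 — compute geometric multiplicities via the rank-nullity identity g(λ) = n − rank(A − λI):
  rank(A − (3)·I) = 2, so dim ker(A − (3)·I) = n − 2 = 2

Summary:
  λ = 3: algebraic multiplicity = 4, geometric multiplicity = 2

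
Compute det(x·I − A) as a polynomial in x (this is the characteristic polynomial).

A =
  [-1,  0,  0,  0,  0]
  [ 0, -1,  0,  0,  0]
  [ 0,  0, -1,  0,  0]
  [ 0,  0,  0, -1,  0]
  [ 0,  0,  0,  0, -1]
x^5 + 5*x^4 + 10*x^3 + 10*x^2 + 5*x + 1

Expanding det(x·I − A) (e.g. by cofactor expansion or by noting that A is similar to its Jordan form J, which has the same characteristic polynomial as A) gives
  χ_A(x) = x^5 + 5*x^4 + 10*x^3 + 10*x^2 + 5*x + 1
which factors as (x + 1)^5. The eigenvalues (with algebraic multiplicities) are λ = -1 with multiplicity 5.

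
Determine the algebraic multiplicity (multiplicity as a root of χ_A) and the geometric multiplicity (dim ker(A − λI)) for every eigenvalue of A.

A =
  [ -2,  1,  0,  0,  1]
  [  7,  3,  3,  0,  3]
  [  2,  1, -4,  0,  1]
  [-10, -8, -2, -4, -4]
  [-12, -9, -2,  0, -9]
λ = -4: alg = 4, geom = 2; λ = 0: alg = 1, geom = 1

Step 1 — factor the characteristic polynomial to read off the algebraic multiplicities:
  χ_A(x) = x*(x + 4)^4

Step 2 — compute geometric multiplicities via the rank-nullity identity g(λ) = n − rank(A − λI):
  rank(A − (-4)·I) = 3, so dim ker(A − (-4)·I) = n − 3 = 2
  rank(A − (0)·I) = 4, so dim ker(A − (0)·I) = n − 4 = 1

Summary:
  λ = -4: algebraic multiplicity = 4, geometric multiplicity = 2
  λ = 0: algebraic multiplicity = 1, geometric multiplicity = 1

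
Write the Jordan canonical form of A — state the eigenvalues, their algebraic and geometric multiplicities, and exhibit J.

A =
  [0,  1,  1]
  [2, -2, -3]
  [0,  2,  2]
J_3(0)

The characteristic polynomial is
  det(x·I − A) = x^3

Eigenvalues and multiplicities (the geometric multiplicity of λ is n − rank(A − λI), which equals the number of Jordan blocks for λ):
  λ = 0: algebraic multiplicity = 3, geometric multiplicity = 1

Determining the block sizes for each eigenvalue:
  λ = 0: one block (gm = 1), so the single block has size am = 3 → block sizes [3]

Assembling the blocks gives a Jordan form
J =
  [0, 1, 0]
  [0, 0, 1]
  [0, 0, 0]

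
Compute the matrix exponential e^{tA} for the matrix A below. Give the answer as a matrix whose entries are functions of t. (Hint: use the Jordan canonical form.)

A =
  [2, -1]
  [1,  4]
e^{tA} =
  [-t*exp(3*t) + exp(3*t), -t*exp(3*t)]
  [t*exp(3*t), t*exp(3*t) + exp(3*t)]

Strategy: write A = P · J · P⁻¹ where J is a Jordan canonical form, so e^{tA} = P · e^{tJ} · P⁻¹, and e^{tJ} can be computed block-by-block.

A has Jordan form
J =
  [3, 1]
  [0, 3]
(up to reordering of blocks).

Per-block formulas:
  For a 2×2 Jordan block J_2(3): exp(t · J_2(3)) = e^(3t)·(I + t·N), where N is the 2×2 nilpotent shift.

After assembling e^{tJ} and conjugating by P, we get:

e^{tA} =
  [-t*exp(3*t) + exp(3*t), -t*exp(3*t)]
  [t*exp(3*t), t*exp(3*t) + exp(3*t)]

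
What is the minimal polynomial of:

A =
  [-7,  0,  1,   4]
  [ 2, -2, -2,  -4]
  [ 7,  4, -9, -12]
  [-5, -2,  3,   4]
x^3 + 10*x^2 + 32*x + 32

The characteristic polynomial is χ_A(x) = (x + 2)*(x + 4)^3, so the eigenvalues are known. The minimal polynomial is
  m_A(x) = Π_λ (x − λ)^{k_λ}
where k_λ is the size of the *largest* Jordan block for λ (equivalently, the smallest k with (A − λI)^k v = 0 for every generalised eigenvector v of λ).

  λ = -4: largest Jordan block has size 2, contributing (x + 4)^2
  λ = -2: largest Jordan block has size 1, contributing (x + 2)

So m_A(x) = (x + 2)*(x + 4)^2 = x^3 + 10*x^2 + 32*x + 32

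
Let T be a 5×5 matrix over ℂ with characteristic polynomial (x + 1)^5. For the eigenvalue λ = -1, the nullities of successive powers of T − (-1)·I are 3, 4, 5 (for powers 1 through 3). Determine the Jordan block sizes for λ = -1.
Block sizes for λ = -1: [3, 1, 1]

From the dimensions of kernels of powers, the number of Jordan blocks of size at least j is d_j − d_{j−1} where d_j = dim ker(N^j) (with d_0 = 0). Computing the differences gives [3, 1, 1].
The number of blocks of size exactly k is (#blocks of size ≥ k) − (#blocks of size ≥ k + 1), so the partition is: 2 block(s) of size 1, 1 block(s) of size 3.
In nonincreasing order the block sizes are [3, 1, 1].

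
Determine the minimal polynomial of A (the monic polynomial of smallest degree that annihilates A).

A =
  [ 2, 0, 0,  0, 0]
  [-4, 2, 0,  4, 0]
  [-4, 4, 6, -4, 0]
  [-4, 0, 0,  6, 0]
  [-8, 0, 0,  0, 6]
x^2 - 8*x + 12

The characteristic polynomial is χ_A(x) = (x - 6)^3*(x - 2)^2, so the eigenvalues are known. The minimal polynomial is
  m_A(x) = Π_λ (x − λ)^{k_λ}
where k_λ is the size of the *largest* Jordan block for λ (equivalently, the smallest k with (A − λI)^k v = 0 for every generalised eigenvector v of λ).

  λ = 2: largest Jordan block has size 1, contributing (x − 2)
  λ = 6: largest Jordan block has size 1, contributing (x − 6)

So m_A(x) = (x - 6)*(x - 2) = x^2 - 8*x + 12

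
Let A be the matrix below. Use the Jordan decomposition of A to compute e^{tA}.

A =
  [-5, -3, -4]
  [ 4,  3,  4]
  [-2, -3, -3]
e^{tA} =
  [2*t*exp(-t) - 2*exp(-t) + 3*exp(-3*t), 3*t*exp(-t) - 3*exp(-t) + 3*exp(-3*t), 2*t*exp(-t) - 3*exp(-t) + 3*exp(-3*t)]
  [2*exp(-t) - 2*exp(-3*t), 3*exp(-t) - 2*exp(-3*t), 2*exp(-t) - 2*exp(-3*t)]
  [-2*t*exp(-t), -3*t*exp(-t), -2*t*exp(-t) + exp(-t)]

Strategy: write A = P · J · P⁻¹ where J is a Jordan canonical form, so e^{tA} = P · e^{tJ} · P⁻¹, and e^{tJ} can be computed block-by-block.

A has Jordan form
J =
  [-3,  0,  0]
  [ 0, -1,  1]
  [ 0,  0, -1]
(up to reordering of blocks).

Per-block formulas:
  For a 1×1 block at λ = -3: exp(t · [-3]) = [e^(-3t)].
  For a 2×2 Jordan block J_2(-1): exp(t · J_2(-1)) = e^(-1t)·(I + t·N), where N is the 2×2 nilpotent shift.

After assembling e^{tJ} and conjugating by P, we get:

e^{tA} =
  [2*t*exp(-t) - 2*exp(-t) + 3*exp(-3*t), 3*t*exp(-t) - 3*exp(-t) + 3*exp(-3*t), 2*t*exp(-t) - 3*exp(-t) + 3*exp(-3*t)]
  [2*exp(-t) - 2*exp(-3*t), 3*exp(-t) - 2*exp(-3*t), 2*exp(-t) - 2*exp(-3*t)]
  [-2*t*exp(-t), -3*t*exp(-t), -2*t*exp(-t) + exp(-t)]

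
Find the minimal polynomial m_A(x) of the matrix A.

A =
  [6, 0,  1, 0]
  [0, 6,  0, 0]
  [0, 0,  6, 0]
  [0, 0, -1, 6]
x^2 - 12*x + 36

The characteristic polynomial is χ_A(x) = (x - 6)^4, so the eigenvalues are known. The minimal polynomial is
  m_A(x) = Π_λ (x − λ)^{k_λ}
where k_λ is the size of the *largest* Jordan block for λ (equivalently, the smallest k with (A − λI)^k v = 0 for every generalised eigenvector v of λ).

  λ = 6: largest Jordan block has size 2, contributing (x − 6)^2

So m_A(x) = (x - 6)^2 = x^2 - 12*x + 36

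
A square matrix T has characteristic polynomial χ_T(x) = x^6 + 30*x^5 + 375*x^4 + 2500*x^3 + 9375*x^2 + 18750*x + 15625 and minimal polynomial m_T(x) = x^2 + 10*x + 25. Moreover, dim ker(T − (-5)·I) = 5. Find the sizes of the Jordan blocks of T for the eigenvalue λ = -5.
Block sizes for λ = -5: [2, 1, 1, 1, 1]

Step 1 — from the characteristic polynomial, algebraic multiplicity of λ = -5 is 6. From dim ker(T − (-5)·I) = 5, there are exactly 5 Jordan blocks for λ = -5.
Step 2 — from the minimal polynomial, the factor (x + 5)^2 tells us the largest block for λ = -5 has size 2.
Step 3 — with total size 6, 5 blocks, and largest block 2, the block sizes (in nonincreasing order) are [2, 1, 1, 1, 1].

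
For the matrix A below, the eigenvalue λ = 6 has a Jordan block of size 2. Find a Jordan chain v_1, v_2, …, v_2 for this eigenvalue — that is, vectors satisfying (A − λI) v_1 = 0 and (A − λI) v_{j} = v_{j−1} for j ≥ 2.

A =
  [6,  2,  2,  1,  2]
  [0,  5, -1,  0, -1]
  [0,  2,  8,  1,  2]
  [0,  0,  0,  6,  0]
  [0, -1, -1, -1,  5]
A Jordan chain for λ = 6 of length 2:
v_1 = (2, -1, 2, 0, -1)ᵀ
v_2 = (0, 1, 0, 0, 0)ᵀ

Let N = A − (6)·I. We want v_2 with N^2 v_2 = 0 but N^1 v_2 ≠ 0; then v_{j-1} := N · v_j for j = 2, …, 2.

Pick v_2 = (0, 1, 0, 0, 0)ᵀ.
Then v_1 = N · v_2 = (2, -1, 2, 0, -1)ᵀ.

Sanity check: (A − (6)·I) v_1 = (0, 0, 0, 0, 0)ᵀ = 0. ✓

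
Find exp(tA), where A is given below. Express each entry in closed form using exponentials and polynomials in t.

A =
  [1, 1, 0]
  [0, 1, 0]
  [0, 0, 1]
e^{tA} =
  [exp(t), t*exp(t), 0]
  [0, exp(t), 0]
  [0, 0, exp(t)]

Strategy: write A = P · J · P⁻¹ where J is a Jordan canonical form, so e^{tA} = P · e^{tJ} · P⁻¹, and e^{tJ} can be computed block-by-block.

A has Jordan form
J =
  [1, 1, 0]
  [0, 1, 0]
  [0, 0, 1]
(up to reordering of blocks).

Per-block formulas:
  For a 1×1 block at λ = 1: exp(t · [1]) = [e^(1t)].
  For a 2×2 Jordan block J_2(1): exp(t · J_2(1)) = e^(1t)·(I + t·N), where N is the 2×2 nilpotent shift.

After assembling e^{tJ} and conjugating by P, we get:

e^{tA} =
  [exp(t), t*exp(t), 0]
  [0, exp(t), 0]
  [0, 0, exp(t)]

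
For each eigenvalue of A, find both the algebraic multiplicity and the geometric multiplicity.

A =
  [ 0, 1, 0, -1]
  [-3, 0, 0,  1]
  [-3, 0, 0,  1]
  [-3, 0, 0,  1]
λ = 0: alg = 3, geom = 2; λ = 1: alg = 1, geom = 1

Step 1 — factor the characteristic polynomial to read off the algebraic multiplicities:
  χ_A(x) = x^3*(x - 1)

Step 2 — compute geometric multiplicities via the rank-nullity identity g(λ) = n − rank(A − λI):
  rank(A − (0)·I) = 2, so dim ker(A − (0)·I) = n − 2 = 2
  rank(A − (1)·I) = 3, so dim ker(A − (1)·I) = n − 3 = 1

Summary:
  λ = 0: algebraic multiplicity = 3, geometric multiplicity = 2
  λ = 1: algebraic multiplicity = 1, geometric multiplicity = 1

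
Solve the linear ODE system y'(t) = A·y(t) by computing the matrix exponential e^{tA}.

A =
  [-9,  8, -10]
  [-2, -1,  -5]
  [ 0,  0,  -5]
e^{tA} =
  [-4*t*exp(-5*t) + exp(-5*t), 8*t*exp(-5*t), -10*t*exp(-5*t)]
  [-2*t*exp(-5*t), 4*t*exp(-5*t) + exp(-5*t), -5*t*exp(-5*t)]
  [0, 0, exp(-5*t)]

Strategy: write A = P · J · P⁻¹ where J is a Jordan canonical form, so e^{tA} = P · e^{tJ} · P⁻¹, and e^{tJ} can be computed block-by-block.

A has Jordan form
J =
  [-5,  1,  0]
  [ 0, -5,  0]
  [ 0,  0, -5]
(up to reordering of blocks).

Per-block formulas:
  For a 2×2 Jordan block J_2(-5): exp(t · J_2(-5)) = e^(-5t)·(I + t·N), where N is the 2×2 nilpotent shift.
  For a 1×1 block at λ = -5: exp(t · [-5]) = [e^(-5t)].

After assembling e^{tJ} and conjugating by P, we get:

e^{tA} =
  [-4*t*exp(-5*t) + exp(-5*t), 8*t*exp(-5*t), -10*t*exp(-5*t)]
  [-2*t*exp(-5*t), 4*t*exp(-5*t) + exp(-5*t), -5*t*exp(-5*t)]
  [0, 0, exp(-5*t)]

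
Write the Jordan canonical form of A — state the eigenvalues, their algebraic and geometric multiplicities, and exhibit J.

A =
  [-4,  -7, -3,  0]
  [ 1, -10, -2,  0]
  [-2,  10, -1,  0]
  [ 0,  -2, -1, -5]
J_3(-5) ⊕ J_1(-5)

The characteristic polynomial is
  det(x·I − A) = x^4 + 20*x^3 + 150*x^2 + 500*x + 625 = (x + 5)^4

Eigenvalues and multiplicities (the geometric multiplicity of λ is n − rank(A − λI), which equals the number of Jordan blocks for λ):
  λ = -5: algebraic multiplicity = 4, geometric multiplicity = 2

Determining the block sizes for each eigenvalue:
  λ = -5: with am = 4 and gm = 2, the partition is not yet determined (e.g. several partitions of 4 into 2 parts exist). Let N = A − (-5)·I. Computing rank(N^1) = 2, rank(N^2) = 1, rank(N^3) = 0; the number of blocks of size ≥ j is rank(N^{j−1}) − rank(N^j), giving [2, 1, 1]. So we have 1 block(s) of size 3, 1 block(s) of size 1 → block sizes [3, 1]

Assembling the blocks gives a Jordan form
J =
  [-5,  1,  0,  0]
  [ 0, -5,  1,  0]
  [ 0,  0, -5,  0]
  [ 0,  0,  0, -5]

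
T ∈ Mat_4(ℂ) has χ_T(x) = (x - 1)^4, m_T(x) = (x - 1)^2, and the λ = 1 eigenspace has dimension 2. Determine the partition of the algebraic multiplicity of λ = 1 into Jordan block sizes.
Block sizes for λ = 1: [2, 2]

Step 1 — from the characteristic polynomial, algebraic multiplicity of λ = 1 is 4. From dim ker(T − (1)·I) = 2, there are exactly 2 Jordan blocks for λ = 1.
Step 2 — from the minimal polynomial, the factor (x − 1)^2 tells us the largest block for λ = 1 has size 2.
Step 3 — with total size 4, 2 blocks, and largest block 2, the block sizes (in nonincreasing order) are [2, 2].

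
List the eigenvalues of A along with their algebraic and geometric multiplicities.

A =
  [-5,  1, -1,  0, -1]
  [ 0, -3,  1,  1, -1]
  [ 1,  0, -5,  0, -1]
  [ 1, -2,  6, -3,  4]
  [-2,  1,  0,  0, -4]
λ = -4: alg = 5, geom = 2

Step 1 — factor the characteristic polynomial to read off the algebraic multiplicities:
  χ_A(x) = (x + 4)^5

Step 2 — compute geometric multiplicities via the rank-nullity identity g(λ) = n − rank(A − λI):
  rank(A − (-4)·I) = 3, so dim ker(A − (-4)·I) = n − 3 = 2

Summary:
  λ = -4: algebraic multiplicity = 5, geometric multiplicity = 2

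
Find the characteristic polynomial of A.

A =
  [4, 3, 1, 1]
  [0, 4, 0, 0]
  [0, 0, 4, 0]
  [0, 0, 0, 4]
x^4 - 16*x^3 + 96*x^2 - 256*x + 256

Expanding det(x·I − A) (e.g. by cofactor expansion or by noting that A is similar to its Jordan form J, which has the same characteristic polynomial as A) gives
  χ_A(x) = x^4 - 16*x^3 + 96*x^2 - 256*x + 256
which factors as (x - 4)^4. The eigenvalues (with algebraic multiplicities) are λ = 4 with multiplicity 4.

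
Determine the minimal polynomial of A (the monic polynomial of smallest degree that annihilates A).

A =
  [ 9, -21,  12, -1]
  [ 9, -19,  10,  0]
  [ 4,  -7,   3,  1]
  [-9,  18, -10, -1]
x^4 + 8*x^3 + 18*x^2 + 16*x + 5

The characteristic polynomial is χ_A(x) = (x + 1)^3*(x + 5), so the eigenvalues are known. The minimal polynomial is
  m_A(x) = Π_λ (x − λ)^{k_λ}
where k_λ is the size of the *largest* Jordan block for λ (equivalently, the smallest k with (A − λI)^k v = 0 for every generalised eigenvector v of λ).

  λ = -5: largest Jordan block has size 1, contributing (x + 5)
  λ = -1: largest Jordan block has size 3, contributing (x + 1)^3

So m_A(x) = (x + 1)^3*(x + 5) = x^4 + 8*x^3 + 18*x^2 + 16*x + 5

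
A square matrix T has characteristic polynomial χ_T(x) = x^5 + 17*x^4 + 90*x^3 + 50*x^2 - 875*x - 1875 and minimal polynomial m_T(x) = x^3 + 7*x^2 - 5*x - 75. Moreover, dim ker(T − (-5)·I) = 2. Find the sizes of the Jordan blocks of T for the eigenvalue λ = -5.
Block sizes for λ = -5: [2, 2]

Step 1 — from the characteristic polynomial, algebraic multiplicity of λ = -5 is 4. From dim ker(T − (-5)·I) = 2, there are exactly 2 Jordan blocks for λ = -5.
Step 2 — from the minimal polynomial, the factor (x + 5)^2 tells us the largest block for λ = -5 has size 2.
Step 3 — with total size 4, 2 blocks, and largest block 2, the block sizes (in nonincreasing order) are [2, 2].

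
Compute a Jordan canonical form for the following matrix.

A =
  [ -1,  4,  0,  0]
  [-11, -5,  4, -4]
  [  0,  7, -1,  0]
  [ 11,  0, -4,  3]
J_3(-1) ⊕ J_1(-1)

The characteristic polynomial is
  det(x·I − A) = x^4 + 4*x^3 + 6*x^2 + 4*x + 1 = (x + 1)^4

Eigenvalues and multiplicities (the geometric multiplicity of λ is n − rank(A − λI), which equals the number of Jordan blocks for λ):
  λ = -1: algebraic multiplicity = 4, geometric multiplicity = 2

Determining the block sizes for each eigenvalue:
  λ = -1: with am = 4 and gm = 2, the partition is not yet determined (e.g. several partitions of 4 into 2 parts exist). Let N = A − (-1)·I. Computing rank(N^1) = 2, rank(N^2) = 1, rank(N^3) = 0; the number of blocks of size ≥ j is rank(N^{j−1}) − rank(N^j), giving [2, 1, 1]. So we have 1 block(s) of size 3, 1 block(s) of size 1 → block sizes [3, 1]

Assembling the blocks gives a Jordan form
J =
  [-1,  1,  0,  0]
  [ 0, -1,  1,  0]
  [ 0,  0, -1,  0]
  [ 0,  0,  0, -1]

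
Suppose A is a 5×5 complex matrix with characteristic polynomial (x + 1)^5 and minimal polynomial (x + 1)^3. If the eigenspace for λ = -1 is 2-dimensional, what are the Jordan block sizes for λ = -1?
Block sizes for λ = -1: [3, 2]

Step 1 — from the characteristic polynomial, algebraic multiplicity of λ = -1 is 5. From dim ker(A − (-1)·I) = 2, there are exactly 2 Jordan blocks for λ = -1.
Step 2 — from the minimal polynomial, the factor (x + 1)^3 tells us the largest block for λ = -1 has size 3.
Step 3 — with total size 5, 2 blocks, and largest block 3, the block sizes (in nonincreasing order) are [3, 2].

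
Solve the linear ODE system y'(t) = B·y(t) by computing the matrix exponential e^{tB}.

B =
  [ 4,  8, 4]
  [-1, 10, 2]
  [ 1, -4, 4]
e^{tB} =
  [-2*t*exp(6*t) + exp(6*t), 8*t*exp(6*t), 4*t*exp(6*t)]
  [-t*exp(6*t), 4*t*exp(6*t) + exp(6*t), 2*t*exp(6*t)]
  [t*exp(6*t), -4*t*exp(6*t), -2*t*exp(6*t) + exp(6*t)]

Strategy: write B = P · J · P⁻¹ where J is a Jordan canonical form, so e^{tB} = P · e^{tJ} · P⁻¹, and e^{tJ} can be computed block-by-block.

B has Jordan form
J =
  [6, 1, 0]
  [0, 6, 0]
  [0, 0, 6]
(up to reordering of blocks).

Per-block formulas:
  For a 1×1 block at λ = 6: exp(t · [6]) = [e^(6t)].
  For a 2×2 Jordan block J_2(6): exp(t · J_2(6)) = e^(6t)·(I + t·N), where N is the 2×2 nilpotent shift.

After assembling e^{tJ} and conjugating by P, we get:

e^{tB} =
  [-2*t*exp(6*t) + exp(6*t), 8*t*exp(6*t), 4*t*exp(6*t)]
  [-t*exp(6*t), 4*t*exp(6*t) + exp(6*t), 2*t*exp(6*t)]
  [t*exp(6*t), -4*t*exp(6*t), -2*t*exp(6*t) + exp(6*t)]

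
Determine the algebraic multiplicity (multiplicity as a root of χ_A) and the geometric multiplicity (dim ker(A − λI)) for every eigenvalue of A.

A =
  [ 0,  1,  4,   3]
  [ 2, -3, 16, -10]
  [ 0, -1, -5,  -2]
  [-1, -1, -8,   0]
λ = -5: alg = 2, geom = 1; λ = 1: alg = 2, geom = 1

Step 1 — factor the characteristic polynomial to read off the algebraic multiplicities:
  χ_A(x) = (x - 1)^2*(x + 5)^2

Step 2 — compute geometric multiplicities via the rank-nullity identity g(λ) = n − rank(A − λI):
  rank(A − (-5)·I) = 3, so dim ker(A − (-5)·I) = n − 3 = 1
  rank(A − (1)·I) = 3, so dim ker(A − (1)·I) = n − 3 = 1

Summary:
  λ = -5: algebraic multiplicity = 2, geometric multiplicity = 1
  λ = 1: algebraic multiplicity = 2, geometric multiplicity = 1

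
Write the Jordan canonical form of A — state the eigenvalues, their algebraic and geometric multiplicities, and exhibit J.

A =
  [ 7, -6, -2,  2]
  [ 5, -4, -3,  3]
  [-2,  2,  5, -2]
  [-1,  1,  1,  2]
J_1(1) ⊕ J_2(3) ⊕ J_1(3)

The characteristic polynomial is
  det(x·I − A) = x^4 - 10*x^3 + 36*x^2 - 54*x + 27 = (x - 3)^3*(x - 1)

Eigenvalues and multiplicities (the geometric multiplicity of λ is n − rank(A − λI), which equals the number of Jordan blocks for λ):
  λ = 1: algebraic multiplicity = 1, geometric multiplicity = 1
  λ = 3: algebraic multiplicity = 3, geometric multiplicity = 2

Determining the block sizes for each eigenvalue:
  λ = 1: one block (gm = 1), so the single block has size am = 1 → block sizes [1]
  λ = 3: 2 blocks summing to 3 forces exactly one block of size 2 and the rest size 1 → block sizes [2, 1]

Assembling the blocks gives a Jordan form
J =
  [1, 0, 0, 0]
  [0, 3, 1, 0]
  [0, 0, 3, 0]
  [0, 0, 0, 3]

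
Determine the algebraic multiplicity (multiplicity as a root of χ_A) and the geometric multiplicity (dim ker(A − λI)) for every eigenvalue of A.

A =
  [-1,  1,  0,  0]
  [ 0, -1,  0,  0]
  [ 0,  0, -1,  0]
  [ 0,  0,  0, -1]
λ = -1: alg = 4, geom = 3

Step 1 — factor the characteristic polynomial to read off the algebraic multiplicities:
  χ_A(x) = (x + 1)^4

Step 2 — compute geometric multiplicities via the rank-nullity identity g(λ) = n − rank(A − λI):
  rank(A − (-1)·I) = 1, so dim ker(A − (-1)·I) = n − 1 = 3

Summary:
  λ = -1: algebraic multiplicity = 4, geometric multiplicity = 3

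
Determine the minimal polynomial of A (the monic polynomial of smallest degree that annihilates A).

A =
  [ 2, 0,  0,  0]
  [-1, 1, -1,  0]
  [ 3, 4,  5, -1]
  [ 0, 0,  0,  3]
x^4 - 11*x^3 + 45*x^2 - 81*x + 54

The characteristic polynomial is χ_A(x) = (x - 3)^3*(x - 2), so the eigenvalues are known. The minimal polynomial is
  m_A(x) = Π_λ (x − λ)^{k_λ}
where k_λ is the size of the *largest* Jordan block for λ (equivalently, the smallest k with (A − λI)^k v = 0 for every generalised eigenvector v of λ).

  λ = 2: largest Jordan block has size 1, contributing (x − 2)
  λ = 3: largest Jordan block has size 3, contributing (x − 3)^3

So m_A(x) = (x - 3)^3*(x - 2) = x^4 - 11*x^3 + 45*x^2 - 81*x + 54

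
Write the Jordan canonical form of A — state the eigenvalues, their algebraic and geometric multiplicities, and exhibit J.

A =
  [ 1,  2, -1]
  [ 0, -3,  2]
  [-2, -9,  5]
J_3(1)

The characteristic polynomial is
  det(x·I − A) = x^3 - 3*x^2 + 3*x - 1 = (x - 1)^3

Eigenvalues and multiplicities (the geometric multiplicity of λ is n − rank(A − λI), which equals the number of Jordan blocks for λ):
  λ = 1: algebraic multiplicity = 3, geometric multiplicity = 1

Determining the block sizes for each eigenvalue:
  λ = 1: one block (gm = 1), so the single block has size am = 3 → block sizes [3]

Assembling the blocks gives a Jordan form
J =
  [1, 1, 0]
  [0, 1, 1]
  [0, 0, 1]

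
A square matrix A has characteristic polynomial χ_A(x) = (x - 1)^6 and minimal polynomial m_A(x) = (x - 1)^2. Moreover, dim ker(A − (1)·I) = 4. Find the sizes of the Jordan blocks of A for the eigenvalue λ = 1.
Block sizes for λ = 1: [2, 2, 1, 1]

Step 1 — from the characteristic polynomial, algebraic multiplicity of λ = 1 is 6. From dim ker(A − (1)·I) = 4, there are exactly 4 Jordan blocks for λ = 1.
Step 2 — from the minimal polynomial, the factor (x − 1)^2 tells us the largest block for λ = 1 has size 2.
Step 3 — with total size 6, 4 blocks, and largest block 2, the block sizes (in nonincreasing order) are [2, 2, 1, 1].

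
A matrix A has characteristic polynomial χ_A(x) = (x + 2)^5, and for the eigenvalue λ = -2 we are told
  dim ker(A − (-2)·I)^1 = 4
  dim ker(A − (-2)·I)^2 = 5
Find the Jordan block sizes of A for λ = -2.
Block sizes for λ = -2: [2, 1, 1, 1]

From the dimensions of kernels of powers, the number of Jordan blocks of size at least j is d_j − d_{j−1} where d_j = dim ker(N^j) (with d_0 = 0). Computing the differences gives [4, 1].
The number of blocks of size exactly k is (#blocks of size ≥ k) − (#blocks of size ≥ k + 1), so the partition is: 3 block(s) of size 1, 1 block(s) of size 2.
In nonincreasing order the block sizes are [2, 1, 1, 1].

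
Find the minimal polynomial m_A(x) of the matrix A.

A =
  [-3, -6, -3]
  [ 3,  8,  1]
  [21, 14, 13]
x^2 - 12*x + 36

The characteristic polynomial is χ_A(x) = (x - 6)^3, so the eigenvalues are known. The minimal polynomial is
  m_A(x) = Π_λ (x − λ)^{k_λ}
where k_λ is the size of the *largest* Jordan block for λ (equivalently, the smallest k with (A − λI)^k v = 0 for every generalised eigenvector v of λ).

  λ = 6: largest Jordan block has size 2, contributing (x − 6)^2

So m_A(x) = (x - 6)^2 = x^2 - 12*x + 36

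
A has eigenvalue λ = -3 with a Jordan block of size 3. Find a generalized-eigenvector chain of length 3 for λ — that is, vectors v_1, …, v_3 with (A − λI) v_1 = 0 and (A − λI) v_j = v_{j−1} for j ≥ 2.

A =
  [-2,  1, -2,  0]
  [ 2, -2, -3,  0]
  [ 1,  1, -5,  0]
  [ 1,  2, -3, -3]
A Jordan chain for λ = -3 of length 3:
v_1 = (1, 1, 1, 2)ᵀ
v_2 = (1, 2, 1, 1)ᵀ
v_3 = (1, 0, 0, 0)ᵀ

Let N = A − (-3)·I. We want v_3 with N^3 v_3 = 0 but N^2 v_3 ≠ 0; then v_{j-1} := N · v_j for j = 3, …, 2.

Pick v_3 = (1, 0, 0, 0)ᵀ.
Then v_2 = N · v_3 = (1, 2, 1, 1)ᵀ.
Then v_1 = N · v_2 = (1, 1, 1, 2)ᵀ.

Sanity check: (A − (-3)·I) v_1 = (0, 0, 0, 0)ᵀ = 0. ✓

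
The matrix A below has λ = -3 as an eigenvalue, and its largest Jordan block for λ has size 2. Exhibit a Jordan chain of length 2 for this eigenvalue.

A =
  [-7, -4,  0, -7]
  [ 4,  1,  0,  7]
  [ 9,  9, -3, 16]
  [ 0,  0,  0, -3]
A Jordan chain for λ = -3 of length 2:
v_1 = (-4, 4, 9, 0)ᵀ
v_2 = (1, 0, 0, 0)ᵀ

Let N = A − (-3)·I. We want v_2 with N^2 v_2 = 0 but N^1 v_2 ≠ 0; then v_{j-1} := N · v_j for j = 2, …, 2.

Pick v_2 = (1, 0, 0, 0)ᵀ.
Then v_1 = N · v_2 = (-4, 4, 9, 0)ᵀ.

Sanity check: (A − (-3)·I) v_1 = (0, 0, 0, 0)ᵀ = 0. ✓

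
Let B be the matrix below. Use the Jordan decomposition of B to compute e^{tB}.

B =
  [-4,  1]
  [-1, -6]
e^{tB} =
  [t*exp(-5*t) + exp(-5*t), t*exp(-5*t)]
  [-t*exp(-5*t), -t*exp(-5*t) + exp(-5*t)]

Strategy: write B = P · J · P⁻¹ where J is a Jordan canonical form, so e^{tB} = P · e^{tJ} · P⁻¹, and e^{tJ} can be computed block-by-block.

B has Jordan form
J =
  [-5,  1]
  [ 0, -5]
(up to reordering of blocks).

Per-block formulas:
  For a 2×2 Jordan block J_2(-5): exp(t · J_2(-5)) = e^(-5t)·(I + t·N), where N is the 2×2 nilpotent shift.

After assembling e^{tJ} and conjugating by P, we get:

e^{tB} =
  [t*exp(-5*t) + exp(-5*t), t*exp(-5*t)]
  [-t*exp(-5*t), -t*exp(-5*t) + exp(-5*t)]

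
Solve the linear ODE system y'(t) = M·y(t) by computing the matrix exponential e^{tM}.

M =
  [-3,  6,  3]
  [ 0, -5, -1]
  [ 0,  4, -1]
e^{tM} =
  [exp(-3*t), 6*t*exp(-3*t), 3*t*exp(-3*t)]
  [0, -2*t*exp(-3*t) + exp(-3*t), -t*exp(-3*t)]
  [0, 4*t*exp(-3*t), 2*t*exp(-3*t) + exp(-3*t)]

Strategy: write M = P · J · P⁻¹ where J is a Jordan canonical form, so e^{tM} = P · e^{tJ} · P⁻¹, and e^{tJ} can be computed block-by-block.

M has Jordan form
J =
  [-3,  1,  0]
  [ 0, -3,  0]
  [ 0,  0, -3]
(up to reordering of blocks).

Per-block formulas:
  For a 1×1 block at λ = -3: exp(t · [-3]) = [e^(-3t)].
  For a 2×2 Jordan block J_2(-3): exp(t · J_2(-3)) = e^(-3t)·(I + t·N), where N is the 2×2 nilpotent shift.

After assembling e^{tJ} and conjugating by P, we get:

e^{tM} =
  [exp(-3*t), 6*t*exp(-3*t), 3*t*exp(-3*t)]
  [0, -2*t*exp(-3*t) + exp(-3*t), -t*exp(-3*t)]
  [0, 4*t*exp(-3*t), 2*t*exp(-3*t) + exp(-3*t)]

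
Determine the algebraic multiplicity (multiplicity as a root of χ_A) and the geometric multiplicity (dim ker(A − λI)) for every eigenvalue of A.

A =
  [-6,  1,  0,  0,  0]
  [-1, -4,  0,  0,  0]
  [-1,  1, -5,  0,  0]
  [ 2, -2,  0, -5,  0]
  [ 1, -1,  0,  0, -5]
λ = -5: alg = 5, geom = 4

Step 1 — factor the characteristic polynomial to read off the algebraic multiplicities:
  χ_A(x) = (x + 5)^5

Step 2 — compute geometric multiplicities via the rank-nullity identity g(λ) = n − rank(A − λI):
  rank(A − (-5)·I) = 1, so dim ker(A − (-5)·I) = n − 1 = 4

Summary:
  λ = -5: algebraic multiplicity = 5, geometric multiplicity = 4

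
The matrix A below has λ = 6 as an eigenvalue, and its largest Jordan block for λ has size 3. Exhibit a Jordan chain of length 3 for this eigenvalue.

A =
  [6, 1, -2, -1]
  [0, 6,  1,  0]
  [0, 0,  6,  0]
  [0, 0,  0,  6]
A Jordan chain for λ = 6 of length 3:
v_1 = (1, 0, 0, 0)ᵀ
v_2 = (-2, 1, 0, 0)ᵀ
v_3 = (0, 0, 1, 0)ᵀ

Let N = A − (6)·I. We want v_3 with N^3 v_3 = 0 but N^2 v_3 ≠ 0; then v_{j-1} := N · v_j for j = 3, …, 2.

Pick v_3 = (0, 0, 1, 0)ᵀ.
Then v_2 = N · v_3 = (-2, 1, 0, 0)ᵀ.
Then v_1 = N · v_2 = (1, 0, 0, 0)ᵀ.

Sanity check: (A − (6)·I) v_1 = (0, 0, 0, 0)ᵀ = 0. ✓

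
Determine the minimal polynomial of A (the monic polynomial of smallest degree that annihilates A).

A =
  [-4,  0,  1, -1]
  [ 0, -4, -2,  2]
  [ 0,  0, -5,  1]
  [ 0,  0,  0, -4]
x^2 + 9*x + 20

The characteristic polynomial is χ_A(x) = (x + 4)^3*(x + 5), so the eigenvalues are known. The minimal polynomial is
  m_A(x) = Π_λ (x − λ)^{k_λ}
where k_λ is the size of the *largest* Jordan block for λ (equivalently, the smallest k with (A − λI)^k v = 0 for every generalised eigenvector v of λ).

  λ = -5: largest Jordan block has size 1, contributing (x + 5)
  λ = -4: largest Jordan block has size 1, contributing (x + 4)

So m_A(x) = (x + 4)*(x + 5) = x^2 + 9*x + 20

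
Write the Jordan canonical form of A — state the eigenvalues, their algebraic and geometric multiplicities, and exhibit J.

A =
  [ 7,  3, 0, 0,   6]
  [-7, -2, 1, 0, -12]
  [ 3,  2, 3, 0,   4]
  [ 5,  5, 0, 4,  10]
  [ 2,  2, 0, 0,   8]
J_3(4) ⊕ J_1(4) ⊕ J_1(4)

The characteristic polynomial is
  det(x·I − A) = x^5 - 20*x^4 + 160*x^3 - 640*x^2 + 1280*x - 1024 = (x - 4)^5

Eigenvalues and multiplicities (the geometric multiplicity of λ is n − rank(A − λI), which equals the number of Jordan blocks for λ):
  λ = 4: algebraic multiplicity = 5, geometric multiplicity = 3

Determining the block sizes for each eigenvalue:
  λ = 4: with am = 5 and gm = 3, the partition is not yet determined (e.g. several partitions of 5 into 3 parts exist). Let N = A − (4)·I. Computing rank(N^1) = 2, rank(N^2) = 1, rank(N^3) = 0; the number of blocks of size ≥ j is rank(N^{j−1}) − rank(N^j), giving [3, 1, 1]. So we have 1 block(s) of size 3, 2 block(s) of size 1 → block sizes [3, 1, 1]

Assembling the blocks gives a Jordan form
J =
  [4, 1, 0, 0, 0]
  [0, 4, 1, 0, 0]
  [0, 0, 4, 0, 0]
  [0, 0, 0, 4, 0]
  [0, 0, 0, 0, 4]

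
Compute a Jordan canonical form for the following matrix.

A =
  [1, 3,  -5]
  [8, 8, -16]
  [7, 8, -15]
J_3(-2)

The characteristic polynomial is
  det(x·I − A) = x^3 + 6*x^2 + 12*x + 8 = (x + 2)^3

Eigenvalues and multiplicities (the geometric multiplicity of λ is n − rank(A − λI), which equals the number of Jordan blocks for λ):
  λ = -2: algebraic multiplicity = 3, geometric multiplicity = 1

Determining the block sizes for each eigenvalue:
  λ = -2: one block (gm = 1), so the single block has size am = 3 → block sizes [3]

Assembling the blocks gives a Jordan form
J =
  [-2,  1,  0]
  [ 0, -2,  1]
  [ 0,  0, -2]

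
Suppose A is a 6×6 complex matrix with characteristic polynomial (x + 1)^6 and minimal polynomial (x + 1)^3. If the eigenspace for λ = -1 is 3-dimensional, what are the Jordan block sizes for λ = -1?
Block sizes for λ = -1: [3, 2, 1]

Step 1 — from the characteristic polynomial, algebraic multiplicity of λ = -1 is 6. From dim ker(A − (-1)·I) = 3, there are exactly 3 Jordan blocks for λ = -1.
Step 2 — from the minimal polynomial, the factor (x + 1)^3 tells us the largest block for λ = -1 has size 3.
Step 3 — with total size 6, 3 blocks, and largest block 3, the block sizes (in nonincreasing order) are [3, 2, 1].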